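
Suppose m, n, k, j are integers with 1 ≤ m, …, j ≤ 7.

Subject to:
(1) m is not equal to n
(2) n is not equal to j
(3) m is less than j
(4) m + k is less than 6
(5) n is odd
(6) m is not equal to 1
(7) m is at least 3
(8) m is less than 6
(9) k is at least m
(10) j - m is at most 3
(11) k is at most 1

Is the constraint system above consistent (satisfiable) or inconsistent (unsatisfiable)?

From constraints 7 and 9: k ≥ m and m ≥ 3, so k ≥ 3. From constraint 11: k ≤ 1. But 1 < 3, so no value of k works.

Unsatisfiable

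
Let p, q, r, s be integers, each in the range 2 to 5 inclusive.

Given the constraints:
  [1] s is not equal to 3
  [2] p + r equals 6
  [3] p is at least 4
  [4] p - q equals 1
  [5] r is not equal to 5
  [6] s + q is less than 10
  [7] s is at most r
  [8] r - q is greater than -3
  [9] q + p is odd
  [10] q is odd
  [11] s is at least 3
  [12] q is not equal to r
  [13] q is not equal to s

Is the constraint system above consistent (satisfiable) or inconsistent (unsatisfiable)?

From constraint 3: p ≥ 4. From constraints 7 and 11: r ≥ s ≥ 3. Hence p + r ≥ 7. But constraint 2 requires p + r = 6, and 6 < 7. Contradiction.

Unsatisfiable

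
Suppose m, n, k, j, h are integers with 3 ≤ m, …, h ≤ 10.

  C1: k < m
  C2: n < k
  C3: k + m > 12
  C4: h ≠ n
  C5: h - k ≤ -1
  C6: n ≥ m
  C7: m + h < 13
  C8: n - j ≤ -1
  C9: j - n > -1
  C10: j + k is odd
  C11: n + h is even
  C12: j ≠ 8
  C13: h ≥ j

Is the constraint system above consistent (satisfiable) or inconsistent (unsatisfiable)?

Unsatisfiable

Constraints 1, 5, 6, 8, and 13 give n < j, j ≤ h, h < k, k < m, m ≤ n. Chaining: n < j ≤ h < k < m ≤ n, which forces n < n — impossible.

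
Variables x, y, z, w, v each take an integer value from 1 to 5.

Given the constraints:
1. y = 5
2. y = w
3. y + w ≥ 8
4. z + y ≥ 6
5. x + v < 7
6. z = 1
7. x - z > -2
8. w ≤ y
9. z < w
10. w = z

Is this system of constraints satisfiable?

Constraint 1 fixes y = 5 and constraint 6 fixes z = 1. Constraints 2 and 10 give y = w = z, so y = z. But 5 ≠ 1 — contradiction.

Unsatisfiable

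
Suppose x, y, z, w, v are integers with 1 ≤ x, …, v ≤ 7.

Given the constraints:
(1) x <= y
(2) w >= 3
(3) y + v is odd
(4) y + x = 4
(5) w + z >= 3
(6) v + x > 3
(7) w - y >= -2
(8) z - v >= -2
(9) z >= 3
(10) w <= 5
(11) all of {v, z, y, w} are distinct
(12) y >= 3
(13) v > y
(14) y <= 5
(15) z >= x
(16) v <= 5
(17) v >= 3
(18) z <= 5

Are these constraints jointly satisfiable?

Constraints 2, 9, 10, 12, 14, 16, 17, and 18 confine each of v, z, y, w to the 3 values {3, …, 5}.
Constraint 11 requires all 4 of them to be distinct, but only 3 values are available — impossible by the pigeonhole principle.

Unsatisfiable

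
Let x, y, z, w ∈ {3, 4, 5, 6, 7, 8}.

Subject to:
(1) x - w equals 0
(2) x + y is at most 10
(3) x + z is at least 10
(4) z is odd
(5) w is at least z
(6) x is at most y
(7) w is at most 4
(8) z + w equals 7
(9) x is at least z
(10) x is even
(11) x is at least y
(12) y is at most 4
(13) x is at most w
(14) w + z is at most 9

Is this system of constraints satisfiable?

Unsatisfiable

From constraints 6 and 12: x ≤ y ≤ 4. From constraints 5 and 7: z ≤ w ≤ 4. Hence x + z ≤ 8. But constraint 3 requires x + z ≥ 10, and 10 > 8. Contradiction.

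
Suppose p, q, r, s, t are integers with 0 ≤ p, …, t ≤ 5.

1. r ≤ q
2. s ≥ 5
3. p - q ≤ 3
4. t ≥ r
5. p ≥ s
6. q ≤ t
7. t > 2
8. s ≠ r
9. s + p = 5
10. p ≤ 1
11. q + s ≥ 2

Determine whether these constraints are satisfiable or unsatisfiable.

Unsatisfiable

From constraint 2: s ≥ 5. From constraints 5 and 10: s ≤ p and p ≤ 1, so s ≤ 1. But 1 < 5, so no value of s works.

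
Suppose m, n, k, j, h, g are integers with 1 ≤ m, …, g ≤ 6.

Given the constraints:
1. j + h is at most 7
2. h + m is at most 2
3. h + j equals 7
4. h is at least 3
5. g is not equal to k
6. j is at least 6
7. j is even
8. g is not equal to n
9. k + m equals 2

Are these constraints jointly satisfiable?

From constraint 4: h ≥ 3. From constraint 6: j ≥ 6. Hence h + j ≥ 9. But constraint 3 requires h + j = 7, and 7 < 9. Contradiction.

Unsatisfiable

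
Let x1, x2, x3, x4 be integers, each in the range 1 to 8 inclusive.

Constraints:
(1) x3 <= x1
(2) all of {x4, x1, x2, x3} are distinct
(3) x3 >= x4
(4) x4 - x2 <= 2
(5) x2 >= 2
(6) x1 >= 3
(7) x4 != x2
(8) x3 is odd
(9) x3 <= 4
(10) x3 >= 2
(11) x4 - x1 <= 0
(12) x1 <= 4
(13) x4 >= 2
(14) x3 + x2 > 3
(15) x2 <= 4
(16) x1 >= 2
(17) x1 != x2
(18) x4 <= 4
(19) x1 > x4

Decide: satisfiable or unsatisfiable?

Unsatisfiable

Constraints 5, 9, 10, 12, 13, 15, 16, and 18 confine each of x4, x1, x2, x3 to the 3 values {2, …, 4}.
Constraint 2 requires all 4 of them to be distinct, but only 3 values are available — impossible by the pigeonhole principle.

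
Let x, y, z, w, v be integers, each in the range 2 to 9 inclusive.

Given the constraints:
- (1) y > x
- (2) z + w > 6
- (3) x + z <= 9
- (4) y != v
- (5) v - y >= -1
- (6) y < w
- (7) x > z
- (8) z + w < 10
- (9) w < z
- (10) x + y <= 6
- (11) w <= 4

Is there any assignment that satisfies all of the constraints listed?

Constraints 1, 6, 7, and 9 give z < x, x < y, y < w, w < z. Chaining: z < x < y < w < z, which forces z < z — impossible.

Unsatisfiable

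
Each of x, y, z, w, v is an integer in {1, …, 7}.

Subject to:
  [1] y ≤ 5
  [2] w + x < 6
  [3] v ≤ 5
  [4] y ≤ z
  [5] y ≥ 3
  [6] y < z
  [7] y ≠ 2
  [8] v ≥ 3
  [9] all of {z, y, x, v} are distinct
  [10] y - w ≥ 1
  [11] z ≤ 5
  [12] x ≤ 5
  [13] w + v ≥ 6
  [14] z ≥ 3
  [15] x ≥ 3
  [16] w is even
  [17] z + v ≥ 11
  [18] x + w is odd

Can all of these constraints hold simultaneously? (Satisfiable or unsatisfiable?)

Constraints 1, 3, 5, 8, 11, 12, 14, and 15 confine each of z, y, x, v to the 3 values {3, …, 5}.
Constraint 9 requires all 4 of them to be distinct, but only 3 values are available — impossible by the pigeonhole principle.

Unsatisfiable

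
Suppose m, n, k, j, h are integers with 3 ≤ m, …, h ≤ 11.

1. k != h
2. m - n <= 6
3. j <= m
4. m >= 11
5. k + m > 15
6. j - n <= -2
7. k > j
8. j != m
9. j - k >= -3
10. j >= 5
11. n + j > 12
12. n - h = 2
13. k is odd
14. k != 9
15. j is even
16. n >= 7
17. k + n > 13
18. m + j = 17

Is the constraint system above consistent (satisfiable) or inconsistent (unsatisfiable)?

Setting (m, n, k, j, h) = (11, 8, 7, 6, 6) satisfies everything: constraint 2: m - n = 3; constraint 5: k + m = 18, and the others follow.

Satisfiable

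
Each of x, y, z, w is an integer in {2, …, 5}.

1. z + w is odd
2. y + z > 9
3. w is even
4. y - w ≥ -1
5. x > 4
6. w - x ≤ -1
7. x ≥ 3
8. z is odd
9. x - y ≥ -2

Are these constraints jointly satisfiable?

Setting (x, y, z, w) = (5, 5, 5, 4) satisfies everything: constraint 2: y + z = 10; constraint 4: y - w = 1; constraint 6: w - x = -1, and the others follow.

Satisfiable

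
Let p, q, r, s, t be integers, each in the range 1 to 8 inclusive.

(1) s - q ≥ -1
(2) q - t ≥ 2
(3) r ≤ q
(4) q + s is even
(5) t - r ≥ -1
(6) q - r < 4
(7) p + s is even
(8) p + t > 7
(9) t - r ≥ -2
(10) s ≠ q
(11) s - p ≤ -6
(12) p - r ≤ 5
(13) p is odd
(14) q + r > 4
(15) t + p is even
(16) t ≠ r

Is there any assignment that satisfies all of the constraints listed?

Constraints 1, 2, 5, 11, and 12 give t − r ≥ -1, r − p ≥ -5, p − s ≥ 6, s − q ≥ -1, q − t ≥ 2.
Adding all 5 inequalities: the left sides telescope to 0, and the right sides sum to (-1) + (-5) + 6 + (-1) + 2 = 1. So 0 ≥ 1, which is false.

Unsatisfiable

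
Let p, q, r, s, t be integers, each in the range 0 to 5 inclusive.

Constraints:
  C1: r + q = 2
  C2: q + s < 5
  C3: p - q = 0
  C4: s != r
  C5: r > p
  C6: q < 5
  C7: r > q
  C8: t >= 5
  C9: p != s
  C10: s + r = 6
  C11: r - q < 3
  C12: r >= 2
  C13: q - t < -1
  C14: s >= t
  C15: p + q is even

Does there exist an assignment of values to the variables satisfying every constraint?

From constraints 8 and 14: s ≥ t ≥ 5. From constraint 12: r ≥ 2. Hence s + r ≥ 7. But constraint 10 requires s + r = 6, and 6 < 7. Contradiction.

Unsatisfiable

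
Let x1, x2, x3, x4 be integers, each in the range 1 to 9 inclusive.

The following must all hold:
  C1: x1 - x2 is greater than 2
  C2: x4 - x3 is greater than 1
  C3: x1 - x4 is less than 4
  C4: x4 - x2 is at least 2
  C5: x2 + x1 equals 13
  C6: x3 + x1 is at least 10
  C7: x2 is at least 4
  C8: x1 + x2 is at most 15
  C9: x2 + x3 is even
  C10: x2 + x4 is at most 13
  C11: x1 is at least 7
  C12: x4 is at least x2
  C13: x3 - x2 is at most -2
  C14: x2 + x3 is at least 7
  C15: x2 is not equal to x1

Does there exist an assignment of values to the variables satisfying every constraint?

One satisfying assignment is x1 = 8, x2 = 5, x3 = 3, x4 = 7.
For the less obvious constraints — constraint 1: x1 - x2 = 3; constraint 2: x4 - x3 = 4 — and the others hold by inspection.

Satisfiable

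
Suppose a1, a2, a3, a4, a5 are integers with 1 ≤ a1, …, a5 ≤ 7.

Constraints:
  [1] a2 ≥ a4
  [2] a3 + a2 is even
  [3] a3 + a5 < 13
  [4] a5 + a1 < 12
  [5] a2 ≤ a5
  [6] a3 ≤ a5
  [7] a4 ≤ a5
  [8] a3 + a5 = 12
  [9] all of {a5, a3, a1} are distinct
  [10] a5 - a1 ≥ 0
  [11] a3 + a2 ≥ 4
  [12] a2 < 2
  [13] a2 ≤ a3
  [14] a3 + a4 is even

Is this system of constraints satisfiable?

Satisfiable

Take a1 = 4, a2 = 1, a3 = 5, a4 = 1, a5 = 7. Then constraint 3: a3 + a5 = 12; constraint 4: a5 + a1 = 11; constraint 8: a3 + a5 = 12, and every other listed constraint is also met.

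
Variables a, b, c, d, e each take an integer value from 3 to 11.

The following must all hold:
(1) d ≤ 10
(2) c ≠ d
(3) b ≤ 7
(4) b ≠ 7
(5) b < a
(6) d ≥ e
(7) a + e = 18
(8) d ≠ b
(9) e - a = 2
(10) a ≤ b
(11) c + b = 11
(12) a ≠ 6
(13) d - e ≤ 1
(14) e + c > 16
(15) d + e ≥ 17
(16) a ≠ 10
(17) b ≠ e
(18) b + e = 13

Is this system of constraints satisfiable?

Unsatisfiable

From constraints 3 and 10: a ≤ b ≤ 7. From constraints 1 and 6: e ≤ d ≤ 10. Hence a + e ≤ 17. But constraint 7 requires a + e = 18, and 18 > 17. Contradiction.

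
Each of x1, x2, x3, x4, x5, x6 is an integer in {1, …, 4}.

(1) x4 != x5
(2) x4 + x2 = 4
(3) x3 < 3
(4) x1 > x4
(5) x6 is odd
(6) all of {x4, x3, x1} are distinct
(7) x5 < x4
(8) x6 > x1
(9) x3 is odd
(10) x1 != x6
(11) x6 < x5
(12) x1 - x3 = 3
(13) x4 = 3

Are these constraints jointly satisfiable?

Unsatisfiable

Constraints 4, 7, 8, and 11 give x4 < x1, x1 < x6, x6 < x5, x5 < x4. Chaining: x4 < x1 < x6 < x5 < x4, which forces x4 < x4 — impossible.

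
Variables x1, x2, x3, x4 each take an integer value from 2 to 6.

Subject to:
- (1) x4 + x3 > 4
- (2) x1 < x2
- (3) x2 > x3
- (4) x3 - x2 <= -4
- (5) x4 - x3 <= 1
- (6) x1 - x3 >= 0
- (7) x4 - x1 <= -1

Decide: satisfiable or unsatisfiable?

Satisfiable

The assignment x1 = 5, x2 = 6, x3 = 2, x4 = 3 works:
  constraint 1 holds since x4 + x3 = 5.
  constraint 4 holds since x3 - x2 = -4.
  constraint 5 holds since x4 - x3 = 1.
The rest check out directly.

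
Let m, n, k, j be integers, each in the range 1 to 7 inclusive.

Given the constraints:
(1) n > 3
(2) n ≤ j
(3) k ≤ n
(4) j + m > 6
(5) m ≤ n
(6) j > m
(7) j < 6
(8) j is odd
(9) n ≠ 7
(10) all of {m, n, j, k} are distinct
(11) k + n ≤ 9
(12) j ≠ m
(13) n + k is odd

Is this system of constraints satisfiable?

Take m = 2, n = 4, k = 3, j = 5. Then constraint 4: j + m = 7; constraint 10: values 2, 4, 5, 3 are distinct; constraint 11: k + n = 7, and every other listed constraint is also met.

Satisfiable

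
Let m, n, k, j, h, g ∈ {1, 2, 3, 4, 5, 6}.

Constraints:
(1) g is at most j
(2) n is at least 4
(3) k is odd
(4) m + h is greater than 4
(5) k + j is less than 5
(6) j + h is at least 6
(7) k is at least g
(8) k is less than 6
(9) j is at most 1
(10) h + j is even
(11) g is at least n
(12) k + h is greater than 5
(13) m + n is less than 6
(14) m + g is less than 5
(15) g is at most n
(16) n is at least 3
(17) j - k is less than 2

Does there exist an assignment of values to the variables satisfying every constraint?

From constraints 2 and 11: g ≥ n and n ≥ 4, so g ≥ 4. From constraints 1 and 9: g ≤ j and j ≤ 1, so g ≤ 1. But 1 < 4, so no value of g works.

Unsatisfiable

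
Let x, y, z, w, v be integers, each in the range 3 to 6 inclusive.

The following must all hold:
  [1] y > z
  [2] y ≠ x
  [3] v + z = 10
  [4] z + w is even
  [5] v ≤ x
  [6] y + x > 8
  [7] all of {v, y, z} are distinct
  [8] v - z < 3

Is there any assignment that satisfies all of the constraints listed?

Satisfiable

Try x = 6, y = 5, z = 4, w = 4, v = 6.
Check constraint 3: v + z = 10; constraint 6: y + x = 11; constraint 8: v - z = 2. The remaining constraints are straightforward to verify.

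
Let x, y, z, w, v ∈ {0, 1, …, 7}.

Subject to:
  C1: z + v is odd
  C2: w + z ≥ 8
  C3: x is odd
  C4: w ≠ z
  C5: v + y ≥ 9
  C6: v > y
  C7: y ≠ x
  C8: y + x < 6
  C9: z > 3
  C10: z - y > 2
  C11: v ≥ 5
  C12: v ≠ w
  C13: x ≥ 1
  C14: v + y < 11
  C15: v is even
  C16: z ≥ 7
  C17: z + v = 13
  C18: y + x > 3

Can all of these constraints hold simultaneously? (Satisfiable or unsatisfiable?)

Try x = 1, y = 3, z = 7, w = 3, v = 6.
Check constraint 2: w + z = 10; constraint 5: v + y = 9. The remaining constraints are straightforward to verify.

Satisfiable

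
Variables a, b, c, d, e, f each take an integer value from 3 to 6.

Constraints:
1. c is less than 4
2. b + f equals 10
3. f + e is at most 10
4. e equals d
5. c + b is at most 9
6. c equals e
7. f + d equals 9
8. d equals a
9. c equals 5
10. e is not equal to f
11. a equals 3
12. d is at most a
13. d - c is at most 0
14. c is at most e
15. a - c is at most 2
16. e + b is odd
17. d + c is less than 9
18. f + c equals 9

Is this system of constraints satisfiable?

Unsatisfiable

Constraint 9 fixes c = 5 and constraint 11 fixes a = 3. Constraints 4, 6, and 8 give c = e = d = a, so c = a. But 5 ≠ 3 — contradiction.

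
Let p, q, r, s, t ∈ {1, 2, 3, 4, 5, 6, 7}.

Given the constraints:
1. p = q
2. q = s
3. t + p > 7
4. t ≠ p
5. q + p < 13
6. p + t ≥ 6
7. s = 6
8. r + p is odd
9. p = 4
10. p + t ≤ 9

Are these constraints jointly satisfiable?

Unsatisfiable

Constraint 9 fixes p = 4 and constraint 7 fixes s = 6. Constraints 1 and 2 give p = q = s, so p = s. But 4 ≠ 6 — contradiction.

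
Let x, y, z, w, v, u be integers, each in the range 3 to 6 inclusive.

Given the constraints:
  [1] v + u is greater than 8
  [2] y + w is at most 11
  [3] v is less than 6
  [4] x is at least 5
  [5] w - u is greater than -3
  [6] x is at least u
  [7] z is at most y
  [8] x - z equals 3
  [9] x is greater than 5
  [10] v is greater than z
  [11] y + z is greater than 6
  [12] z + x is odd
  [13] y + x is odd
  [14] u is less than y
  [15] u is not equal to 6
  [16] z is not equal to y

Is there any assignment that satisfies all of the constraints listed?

Take x = 6, y = 5, z = 3, w = 3, v = 5, u = 4. Then constraint 1: v + u = 9; constraint 2: y + w = 8; constraint 5: w - u = -1, and every other listed constraint is also met.

Satisfiable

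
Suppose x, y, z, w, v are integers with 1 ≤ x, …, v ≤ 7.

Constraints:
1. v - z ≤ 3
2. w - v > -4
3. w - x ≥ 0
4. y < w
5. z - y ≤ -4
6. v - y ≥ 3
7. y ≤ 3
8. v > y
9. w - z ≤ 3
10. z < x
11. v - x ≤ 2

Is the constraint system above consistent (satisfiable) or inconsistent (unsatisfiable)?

Constraints 3, 5, 6, 9, and 11 give x − v ≥ -2, v − y ≥ 3, y − z ≥ 4, z − w ≥ -3, w − x ≥ 0.
Adding all 5 inequalities: the left sides telescope to 0, and the right sides sum to (-2) + 3 + 4 + (-3) + 0 = 2. So 0 ≥ 2, which is false.

Unsatisfiable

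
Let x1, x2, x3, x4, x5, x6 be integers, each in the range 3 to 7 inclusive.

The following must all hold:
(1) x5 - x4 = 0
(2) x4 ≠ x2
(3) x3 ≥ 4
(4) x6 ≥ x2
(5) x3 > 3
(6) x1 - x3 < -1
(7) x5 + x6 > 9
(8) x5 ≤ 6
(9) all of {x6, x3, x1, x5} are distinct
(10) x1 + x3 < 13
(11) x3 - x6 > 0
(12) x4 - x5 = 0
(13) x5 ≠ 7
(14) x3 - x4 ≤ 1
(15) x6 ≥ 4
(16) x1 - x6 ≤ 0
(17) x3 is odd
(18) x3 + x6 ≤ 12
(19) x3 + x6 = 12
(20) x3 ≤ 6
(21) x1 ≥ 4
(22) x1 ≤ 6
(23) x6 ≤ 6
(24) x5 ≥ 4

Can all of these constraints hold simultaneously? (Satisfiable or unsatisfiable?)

Constraints 3, 8, 15, 20, 21, 22, 23, and 24 confine each of x6, x3, x1, x5 to the 3 values {4, …, 6}.
Constraint 9 requires all 4 of them to be distinct, but only 3 values are available — impossible by the pigeonhole principle.

Unsatisfiable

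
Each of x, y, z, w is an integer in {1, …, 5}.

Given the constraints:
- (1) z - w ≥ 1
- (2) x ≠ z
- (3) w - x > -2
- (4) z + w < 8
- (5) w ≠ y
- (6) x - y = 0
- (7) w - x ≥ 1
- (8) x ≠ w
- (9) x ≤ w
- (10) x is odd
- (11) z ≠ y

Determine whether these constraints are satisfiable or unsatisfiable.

The assignment x = 1, y = 1, z = 3, w = 2 works:
  constraint 1 holds since z - w = 1.
  constraint 3 holds since w - x = 1.
  constraint 4 holds since z + w = 5.
The rest check out directly.

Satisfiable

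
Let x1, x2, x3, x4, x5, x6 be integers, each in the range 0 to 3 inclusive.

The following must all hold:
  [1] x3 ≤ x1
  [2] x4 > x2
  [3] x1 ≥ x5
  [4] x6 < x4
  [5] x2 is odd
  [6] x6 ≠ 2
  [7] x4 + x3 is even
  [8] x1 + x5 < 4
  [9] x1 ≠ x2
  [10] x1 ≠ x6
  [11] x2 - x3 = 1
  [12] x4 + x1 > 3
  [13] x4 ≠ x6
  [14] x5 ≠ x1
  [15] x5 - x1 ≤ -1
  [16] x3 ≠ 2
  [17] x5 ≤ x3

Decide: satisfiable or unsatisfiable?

Satisfiable

Take x1 = 2, x2 = 1, x3 = 0, x4 = 2, x5 = 0, x6 = 0. Then constraint 8: x1 + x5 = 2; constraint 11: x2 - x3 = 1; constraint 12: x4 + x1 = 4, and every other listed constraint is also met.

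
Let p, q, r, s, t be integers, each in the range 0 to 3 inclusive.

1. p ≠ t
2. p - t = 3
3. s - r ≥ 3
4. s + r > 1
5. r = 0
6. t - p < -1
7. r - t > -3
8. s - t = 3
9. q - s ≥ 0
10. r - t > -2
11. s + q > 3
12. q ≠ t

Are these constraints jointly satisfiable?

Satisfiable

Setting (p, q, r, s, t) = (3, 3, 0, 3, 0) satisfies everything: constraint 2: p - t = 3; constraint 3: s - r = 3; constraint 4: s + r = 3, and the others follow.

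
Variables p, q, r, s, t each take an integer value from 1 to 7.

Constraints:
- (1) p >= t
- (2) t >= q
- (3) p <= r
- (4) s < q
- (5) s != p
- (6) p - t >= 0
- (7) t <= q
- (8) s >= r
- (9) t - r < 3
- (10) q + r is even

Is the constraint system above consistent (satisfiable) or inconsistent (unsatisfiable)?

Constraints 2, 3, 4, 6, and 8 give q ≤ t, t ≤ p, p ≤ r, r ≤ s, s < q. Chaining: q ≤ t ≤ p ≤ r ≤ s < q, which forces q < q — impossible.

Unsatisfiable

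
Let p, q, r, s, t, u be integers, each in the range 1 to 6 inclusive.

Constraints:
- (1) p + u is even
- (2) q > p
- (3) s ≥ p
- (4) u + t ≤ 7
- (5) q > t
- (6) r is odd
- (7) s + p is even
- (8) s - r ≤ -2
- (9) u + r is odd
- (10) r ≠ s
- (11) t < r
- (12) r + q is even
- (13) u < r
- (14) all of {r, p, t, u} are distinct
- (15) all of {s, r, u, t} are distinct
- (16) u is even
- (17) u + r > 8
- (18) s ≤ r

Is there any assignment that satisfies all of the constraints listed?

Satisfiable

Setting (p, q, r, s, t, u) = (2, 5, 5, 2, 3, 4) satisfies everything: constraint 4: u + t = 7; constraint 8: s - r = -3; constraint 17: u + r = 9, and the others follow.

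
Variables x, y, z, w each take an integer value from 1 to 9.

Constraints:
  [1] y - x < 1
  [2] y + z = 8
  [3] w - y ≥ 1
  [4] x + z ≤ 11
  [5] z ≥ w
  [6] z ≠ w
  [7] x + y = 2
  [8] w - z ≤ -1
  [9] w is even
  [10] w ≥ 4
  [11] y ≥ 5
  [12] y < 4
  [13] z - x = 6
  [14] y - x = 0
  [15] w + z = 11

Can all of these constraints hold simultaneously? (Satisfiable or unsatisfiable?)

Unsatisfiable

From constraint 11: y ≥ 5. From constraints 5 and 10: z ≥ w ≥ 4. Hence y + z ≥ 9. But constraint 2 requires y + z = 8, and 8 < 9. Contradiction.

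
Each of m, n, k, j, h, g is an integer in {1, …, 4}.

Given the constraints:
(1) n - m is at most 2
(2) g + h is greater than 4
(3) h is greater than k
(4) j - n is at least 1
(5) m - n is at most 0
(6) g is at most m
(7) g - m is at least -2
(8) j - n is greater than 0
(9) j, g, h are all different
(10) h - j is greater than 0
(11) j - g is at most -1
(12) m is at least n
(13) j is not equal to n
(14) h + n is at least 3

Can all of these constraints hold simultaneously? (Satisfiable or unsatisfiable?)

Unsatisfiable

Constraints 5, 6, 8, and 11 give n < j, j < g, g ≤ m, m ≤ n. Chaining: n < j < g ≤ m ≤ n, which forces n < n — impossible.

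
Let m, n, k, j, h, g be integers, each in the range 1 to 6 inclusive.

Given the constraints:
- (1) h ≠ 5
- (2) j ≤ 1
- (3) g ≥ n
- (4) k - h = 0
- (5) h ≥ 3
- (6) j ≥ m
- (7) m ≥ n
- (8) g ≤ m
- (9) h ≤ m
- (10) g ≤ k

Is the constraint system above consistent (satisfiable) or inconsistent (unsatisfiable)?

Unsatisfiable

From constraints 5 and 9: m ≥ h and h ≥ 3, so m ≥ 3. From constraints 2 and 6: m ≤ j and j ≤ 1, so m ≤ 1. But 1 < 3, so no value of m works.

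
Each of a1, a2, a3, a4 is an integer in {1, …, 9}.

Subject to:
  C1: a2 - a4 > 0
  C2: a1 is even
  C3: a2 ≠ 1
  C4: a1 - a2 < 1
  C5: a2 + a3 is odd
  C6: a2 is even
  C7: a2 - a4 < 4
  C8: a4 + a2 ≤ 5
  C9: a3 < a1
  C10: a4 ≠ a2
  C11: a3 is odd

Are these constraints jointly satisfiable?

Satisfiable

Setting (a1, a2, a3, a4) = (2, 4, 1, 1) satisfies everything: constraint 1: a2 - a4 = 3; constraint 4: a1 - a2 = -2; constraint 7: a2 - a4 = 3, and the others follow.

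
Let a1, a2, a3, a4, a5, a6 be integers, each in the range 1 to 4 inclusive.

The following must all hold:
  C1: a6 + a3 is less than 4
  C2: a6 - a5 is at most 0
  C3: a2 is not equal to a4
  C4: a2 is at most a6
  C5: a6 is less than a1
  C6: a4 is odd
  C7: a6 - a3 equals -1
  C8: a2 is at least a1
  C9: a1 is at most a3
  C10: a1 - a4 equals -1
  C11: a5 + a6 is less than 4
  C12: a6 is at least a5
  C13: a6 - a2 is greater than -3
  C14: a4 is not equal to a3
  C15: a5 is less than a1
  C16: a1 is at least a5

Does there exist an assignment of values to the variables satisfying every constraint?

Constraints 2, 4, 8, and 15 give a1 ≤ a2, a2 ≤ a6, a6 ≤ a5, a5 < a1. Chaining: a1 ≤ a2 ≤ a6 ≤ a5 < a1, which forces a1 < a1 — impossible.

Unsatisfiable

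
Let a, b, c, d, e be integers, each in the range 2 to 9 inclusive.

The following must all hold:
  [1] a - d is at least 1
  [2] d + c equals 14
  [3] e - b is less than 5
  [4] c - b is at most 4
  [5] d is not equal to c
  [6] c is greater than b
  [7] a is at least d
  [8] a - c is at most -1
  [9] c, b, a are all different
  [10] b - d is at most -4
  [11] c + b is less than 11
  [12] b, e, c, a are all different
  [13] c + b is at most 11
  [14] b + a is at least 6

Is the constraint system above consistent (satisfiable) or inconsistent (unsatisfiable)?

Constraints 1, 4, 8, and 10 give d − b ≥ 4, b − c ≥ -4, c − a ≥ 1, a − d ≥ 1.
Adding all 4 inequalities: the left sides telescope to 0, and the right sides sum to 4 + (-4) + 1 + 1 = 2. So 0 ≥ 2, which is false.

Unsatisfiable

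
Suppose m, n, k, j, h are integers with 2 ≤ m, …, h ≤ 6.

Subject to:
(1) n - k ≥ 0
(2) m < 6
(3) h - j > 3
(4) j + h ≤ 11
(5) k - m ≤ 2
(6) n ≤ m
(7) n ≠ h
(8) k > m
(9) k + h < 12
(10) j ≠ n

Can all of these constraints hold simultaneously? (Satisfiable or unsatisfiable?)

Constraints 1, 6, and 8 give k ≤ n, n ≤ m, m < k. Chaining: k ≤ n ≤ m < k, which forces k < k — impossible.

Unsatisfiable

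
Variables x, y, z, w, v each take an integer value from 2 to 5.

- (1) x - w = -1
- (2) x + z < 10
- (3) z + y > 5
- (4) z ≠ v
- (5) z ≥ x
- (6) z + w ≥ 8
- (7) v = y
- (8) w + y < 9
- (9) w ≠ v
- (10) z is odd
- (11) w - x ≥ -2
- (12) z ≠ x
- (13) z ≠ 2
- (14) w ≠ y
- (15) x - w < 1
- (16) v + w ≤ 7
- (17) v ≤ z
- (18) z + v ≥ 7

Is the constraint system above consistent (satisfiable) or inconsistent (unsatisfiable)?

One satisfying assignment is x = 4, y = 2, z = 5, w = 5, v = 2.
For the less obvious constraints — constraint 1: x - w = -1; constraint 2: x + z = 9 — and the others hold by inspection.

Satisfiable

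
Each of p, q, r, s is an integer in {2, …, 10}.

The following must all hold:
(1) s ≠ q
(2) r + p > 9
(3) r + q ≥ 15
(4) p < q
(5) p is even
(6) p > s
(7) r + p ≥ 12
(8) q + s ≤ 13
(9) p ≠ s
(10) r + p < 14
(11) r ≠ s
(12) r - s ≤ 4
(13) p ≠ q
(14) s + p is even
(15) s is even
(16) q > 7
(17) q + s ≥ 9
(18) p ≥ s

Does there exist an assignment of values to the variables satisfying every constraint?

Satisfiable

The assignment p = 6, q = 9, r = 6, s = 2 works:
  constraint 2 holds since r + p = 12.
  constraint 3 holds since r + q = 15.
The rest check out directly.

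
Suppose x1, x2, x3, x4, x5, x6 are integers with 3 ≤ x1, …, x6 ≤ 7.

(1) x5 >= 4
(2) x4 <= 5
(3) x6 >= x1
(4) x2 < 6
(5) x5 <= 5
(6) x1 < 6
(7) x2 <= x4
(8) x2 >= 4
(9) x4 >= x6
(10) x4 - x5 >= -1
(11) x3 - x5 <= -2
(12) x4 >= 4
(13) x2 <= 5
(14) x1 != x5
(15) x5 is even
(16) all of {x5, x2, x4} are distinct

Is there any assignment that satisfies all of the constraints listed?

Constraints 1, 2, 5, 8, 12, and 13 confine each of x5, x2, x4 to the 2 values {4, 5}.
Constraint 16 requires all 3 of them to be distinct, but only 2 values are available — impossible by the pigeonhole principle.

Unsatisfiable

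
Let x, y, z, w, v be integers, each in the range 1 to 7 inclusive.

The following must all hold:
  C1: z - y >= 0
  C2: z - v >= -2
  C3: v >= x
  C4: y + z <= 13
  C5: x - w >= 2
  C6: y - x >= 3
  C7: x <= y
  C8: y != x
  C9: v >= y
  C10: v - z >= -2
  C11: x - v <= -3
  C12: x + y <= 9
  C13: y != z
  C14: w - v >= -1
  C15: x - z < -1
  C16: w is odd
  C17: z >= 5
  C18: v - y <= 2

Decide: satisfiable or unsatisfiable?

Constraints 1, 5, 6, 10, and 14 give z − y ≥ 0, y − x ≥ 3, x − w ≥ 2, w − v ≥ -1, v − z ≥ -2.
Adding all 5 inequalities: the left sides telescope to 0, and the right sides sum to 0 + 3 + 2 + (-1) + (-2) = 2. So 0 ≥ 2, which is false.

Unsatisfiable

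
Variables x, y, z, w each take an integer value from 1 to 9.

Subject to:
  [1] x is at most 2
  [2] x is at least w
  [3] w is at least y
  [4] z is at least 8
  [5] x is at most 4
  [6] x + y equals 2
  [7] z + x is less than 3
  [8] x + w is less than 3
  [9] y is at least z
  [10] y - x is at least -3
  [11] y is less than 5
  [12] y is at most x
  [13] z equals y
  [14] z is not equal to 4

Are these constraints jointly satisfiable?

From constraints 4 and 9: y ≥ z and z ≥ 8, so y ≥ 8. From constraints 5 and 12: y ≤ x and x ≤ 4, so y ≤ 4. But 4 < 8, so no value of y works.

Unsatisfiable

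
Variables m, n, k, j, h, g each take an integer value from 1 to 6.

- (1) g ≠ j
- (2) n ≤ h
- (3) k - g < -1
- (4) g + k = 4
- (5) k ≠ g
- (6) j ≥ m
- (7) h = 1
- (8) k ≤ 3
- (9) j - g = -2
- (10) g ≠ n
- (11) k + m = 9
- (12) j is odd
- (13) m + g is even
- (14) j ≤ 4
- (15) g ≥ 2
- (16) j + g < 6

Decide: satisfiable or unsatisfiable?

Unsatisfiable

From constraint 8: k ≤ 3. From constraints 6 and 14: m ≤ j ≤ 4. Hence k + m ≤ 7. But constraint 11 requires k + m = 9, and 9 > 7. Contradiction.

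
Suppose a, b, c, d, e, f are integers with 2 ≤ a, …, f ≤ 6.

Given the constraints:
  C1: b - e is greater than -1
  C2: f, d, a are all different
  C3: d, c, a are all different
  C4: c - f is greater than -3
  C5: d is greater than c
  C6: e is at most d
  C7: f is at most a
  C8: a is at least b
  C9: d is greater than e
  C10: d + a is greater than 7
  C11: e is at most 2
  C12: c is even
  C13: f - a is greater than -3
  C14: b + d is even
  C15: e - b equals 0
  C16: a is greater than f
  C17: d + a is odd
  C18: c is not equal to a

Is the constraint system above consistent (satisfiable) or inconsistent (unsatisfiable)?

Satisfiable

The assignment a = 3, b = 2, c = 2, d = 6, e = 2, f = 2 works:
  constraint 1 holds since b - e = 0.
  constraint 4 holds since c - f = 0.
The rest check out directly.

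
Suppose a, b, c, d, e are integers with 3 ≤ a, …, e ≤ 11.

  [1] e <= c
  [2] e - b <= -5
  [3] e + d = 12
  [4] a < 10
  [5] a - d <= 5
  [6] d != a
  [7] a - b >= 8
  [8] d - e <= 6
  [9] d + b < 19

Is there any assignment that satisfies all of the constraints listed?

Unsatisfiable

Constraints 2, 5, 7, and 8 give b − e ≥ 5, e − d ≥ -6, d − a ≥ -5, a − b ≥ 8.
Adding all 4 inequalities: the left sides telescope to 0, and the right sides sum to 5 + (-6) + (-5) + 8 = 2. So 0 ≥ 2, which is false.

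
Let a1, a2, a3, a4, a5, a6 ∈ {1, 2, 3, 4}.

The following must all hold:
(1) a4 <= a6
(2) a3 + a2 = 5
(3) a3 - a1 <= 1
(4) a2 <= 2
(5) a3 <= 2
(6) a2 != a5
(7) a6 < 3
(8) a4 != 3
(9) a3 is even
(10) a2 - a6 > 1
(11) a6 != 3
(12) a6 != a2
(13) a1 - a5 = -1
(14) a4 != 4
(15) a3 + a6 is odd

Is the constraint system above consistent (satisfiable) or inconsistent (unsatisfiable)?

Unsatisfiable

From constraint 5: a3 ≤ 2. From constraint 4: a2 ≤ 2. Hence a3 + a2 ≤ 4. But constraint 2 requires a3 + a2 = 5, and 5 > 4. Contradiction.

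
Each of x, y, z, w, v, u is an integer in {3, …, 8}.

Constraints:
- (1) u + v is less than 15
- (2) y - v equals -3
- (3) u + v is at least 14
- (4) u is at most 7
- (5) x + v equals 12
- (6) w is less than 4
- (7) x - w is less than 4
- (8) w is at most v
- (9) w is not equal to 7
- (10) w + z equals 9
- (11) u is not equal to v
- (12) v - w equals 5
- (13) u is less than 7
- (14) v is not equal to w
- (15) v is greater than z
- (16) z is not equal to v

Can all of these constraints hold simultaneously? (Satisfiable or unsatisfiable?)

Try x = 4, y = 5, z = 6, w = 3, v = 8, u = 6.
Check constraint 1: u + v = 14; constraint 2: y - v = -3; constraint 3: u + v = 14. The remaining constraints are straightforward to verify.

Satisfiable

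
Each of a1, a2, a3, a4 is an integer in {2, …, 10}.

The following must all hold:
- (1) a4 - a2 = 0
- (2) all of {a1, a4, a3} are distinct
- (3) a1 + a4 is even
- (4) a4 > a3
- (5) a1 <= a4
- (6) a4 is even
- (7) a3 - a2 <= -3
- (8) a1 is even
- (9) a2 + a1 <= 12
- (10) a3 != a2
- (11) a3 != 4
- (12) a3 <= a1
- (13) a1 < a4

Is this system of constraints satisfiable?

Setting (a1, a2, a3, a4) = (4, 6, 2, 6) satisfies everything: constraint 1: a4 - a2 = 0; constraint 7: a3 - a2 = -4, and the others follow.

Satisfiable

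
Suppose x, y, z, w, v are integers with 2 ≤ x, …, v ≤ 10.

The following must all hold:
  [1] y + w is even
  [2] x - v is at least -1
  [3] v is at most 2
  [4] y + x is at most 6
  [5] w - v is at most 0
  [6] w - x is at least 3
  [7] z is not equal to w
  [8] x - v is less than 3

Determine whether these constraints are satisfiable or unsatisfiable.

Constraints 2, 5, and 6 give w − x ≥ 3, x − v ≥ -1, v − w ≥ 0.
Adding all 3 inequalities: the left sides telescope to 0, and the right sides sum to 3 + (-1) + 0 = 2. So 0 ≥ 2, which is false.

Unsatisfiable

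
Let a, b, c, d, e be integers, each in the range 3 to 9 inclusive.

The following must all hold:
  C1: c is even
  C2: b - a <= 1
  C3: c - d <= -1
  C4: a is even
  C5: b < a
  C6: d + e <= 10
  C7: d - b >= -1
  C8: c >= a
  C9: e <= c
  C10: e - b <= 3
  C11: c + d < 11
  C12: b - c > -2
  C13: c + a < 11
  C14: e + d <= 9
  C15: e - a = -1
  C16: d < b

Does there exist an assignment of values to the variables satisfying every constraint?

Constraints 3, 5, 8, and 16 give a ≤ c, c < d, d < b, b < a. Chaining: a ≤ c < d < b < a, which forces a < a — impossible.

Unsatisfiable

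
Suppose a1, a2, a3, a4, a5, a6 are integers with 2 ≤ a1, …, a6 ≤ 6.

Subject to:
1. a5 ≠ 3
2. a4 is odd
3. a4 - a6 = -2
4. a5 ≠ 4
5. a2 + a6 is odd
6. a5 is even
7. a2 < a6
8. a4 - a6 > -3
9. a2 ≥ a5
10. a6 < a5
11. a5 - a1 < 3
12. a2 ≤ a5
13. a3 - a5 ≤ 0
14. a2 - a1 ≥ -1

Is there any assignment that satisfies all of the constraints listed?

Constraints 7, 9, and 10 give a6 < a5, a5 ≤ a2, a2 < a6. Chaining: a6 < a5 ≤ a2 < a6, which forces a6 < a6 — impossible.

Unsatisfiable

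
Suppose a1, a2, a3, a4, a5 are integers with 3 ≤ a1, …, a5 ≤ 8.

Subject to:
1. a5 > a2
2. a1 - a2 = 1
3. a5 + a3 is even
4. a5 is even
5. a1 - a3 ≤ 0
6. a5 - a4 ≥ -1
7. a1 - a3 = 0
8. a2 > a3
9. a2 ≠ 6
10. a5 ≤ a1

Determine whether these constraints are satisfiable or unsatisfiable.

Unsatisfiable

Constraints 1, 5, 8, and 10 give a5 ≤ a1, a1 ≤ a3, a3 < a2, a2 < a5. Chaining: a5 ≤ a1 ≤ a3 < a2 < a5, which forces a5 < a5 — impossible.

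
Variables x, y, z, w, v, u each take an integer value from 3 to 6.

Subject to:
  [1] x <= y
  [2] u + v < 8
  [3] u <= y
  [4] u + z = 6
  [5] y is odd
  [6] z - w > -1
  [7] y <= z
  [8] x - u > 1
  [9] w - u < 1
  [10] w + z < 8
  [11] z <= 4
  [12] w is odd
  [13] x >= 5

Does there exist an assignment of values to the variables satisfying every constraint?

Unsatisfiable

From constraints 1 and 13: y ≥ x and x ≥ 5, so y ≥ 5. From constraints 7 and 11: y ≤ z and z ≤ 4, so y ≤ 4. But 4 < 5, so no value of y works.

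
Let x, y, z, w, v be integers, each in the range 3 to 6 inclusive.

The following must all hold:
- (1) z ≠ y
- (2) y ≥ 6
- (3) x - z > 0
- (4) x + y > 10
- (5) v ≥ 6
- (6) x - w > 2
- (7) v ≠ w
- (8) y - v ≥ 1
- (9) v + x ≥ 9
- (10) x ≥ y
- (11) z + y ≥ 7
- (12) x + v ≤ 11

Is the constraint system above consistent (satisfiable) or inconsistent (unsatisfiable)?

Unsatisfiable

From constraints 2 and 10: x ≥ y ≥ 6. From constraint 5: v ≥ 6. Hence x + v ≥ 12. But constraint 12 requires x + v ≤ 11, and 11 < 12. Contradiction.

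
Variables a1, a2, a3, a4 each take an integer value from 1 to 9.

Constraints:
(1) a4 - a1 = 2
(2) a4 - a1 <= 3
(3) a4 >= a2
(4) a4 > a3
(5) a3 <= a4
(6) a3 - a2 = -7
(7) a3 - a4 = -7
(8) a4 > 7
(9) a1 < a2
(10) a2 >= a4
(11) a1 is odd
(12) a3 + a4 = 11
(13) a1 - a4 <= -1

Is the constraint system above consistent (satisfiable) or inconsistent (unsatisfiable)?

One satisfying assignment is a1 = 7, a2 = 9, a3 = 2, a4 = 9.
For the less obvious constraints — constraint 1: a4 - a1 = 2; constraint 2: a4 - a1 = 2; constraint 6: a3 - a2 = -7 — and the others hold by inspection.

Satisfiable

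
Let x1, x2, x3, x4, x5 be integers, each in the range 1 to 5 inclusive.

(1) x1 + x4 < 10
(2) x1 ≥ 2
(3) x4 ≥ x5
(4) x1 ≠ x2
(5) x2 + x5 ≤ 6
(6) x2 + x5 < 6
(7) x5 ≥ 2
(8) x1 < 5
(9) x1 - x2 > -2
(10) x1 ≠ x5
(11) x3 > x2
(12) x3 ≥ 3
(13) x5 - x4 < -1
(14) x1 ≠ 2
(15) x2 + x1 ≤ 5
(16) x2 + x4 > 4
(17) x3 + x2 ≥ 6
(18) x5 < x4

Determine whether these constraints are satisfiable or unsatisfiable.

Satisfiable

One satisfying assignment is x1 = 3, x2 = 2, x3 = 4, x4 = 5, x5 = 2.
For the less obvious constraints — constraint 1: x1 + x4 = 8; constraint 5: x2 + x5 = 4 — and the others hold by inspection.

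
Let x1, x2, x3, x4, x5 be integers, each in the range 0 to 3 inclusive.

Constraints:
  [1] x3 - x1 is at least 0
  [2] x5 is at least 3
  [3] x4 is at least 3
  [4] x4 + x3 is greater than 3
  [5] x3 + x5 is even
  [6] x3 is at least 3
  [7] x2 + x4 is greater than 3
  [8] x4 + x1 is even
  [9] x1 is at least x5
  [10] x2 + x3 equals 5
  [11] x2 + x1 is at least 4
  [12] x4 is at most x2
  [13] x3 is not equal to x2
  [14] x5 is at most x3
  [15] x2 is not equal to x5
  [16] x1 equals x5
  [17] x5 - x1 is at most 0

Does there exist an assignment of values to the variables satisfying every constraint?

Unsatisfiable

From constraints 3 and 12: x2 ≥ x4 ≥ 3. From constraints 2 and 14: x3 ≥ x5 ≥ 3. Hence x2 + x3 ≥ 6. But constraint 10 requires x2 + x3 = 5, and 5 < 6. Contradiction.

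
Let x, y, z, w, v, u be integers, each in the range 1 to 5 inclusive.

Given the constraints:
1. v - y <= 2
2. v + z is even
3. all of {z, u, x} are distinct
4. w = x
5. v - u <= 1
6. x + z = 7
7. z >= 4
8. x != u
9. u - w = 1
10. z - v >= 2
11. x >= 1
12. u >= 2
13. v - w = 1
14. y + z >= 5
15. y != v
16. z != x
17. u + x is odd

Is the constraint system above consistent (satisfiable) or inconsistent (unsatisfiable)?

Take x = 2, y = 2, z = 5, w = 2, v = 3, u = 3. Then constraint 1: v - y = 1; constraint 5: v - u = 0; constraint 6: x + z = 7, and every other listed constraint is also met.

Satisfiable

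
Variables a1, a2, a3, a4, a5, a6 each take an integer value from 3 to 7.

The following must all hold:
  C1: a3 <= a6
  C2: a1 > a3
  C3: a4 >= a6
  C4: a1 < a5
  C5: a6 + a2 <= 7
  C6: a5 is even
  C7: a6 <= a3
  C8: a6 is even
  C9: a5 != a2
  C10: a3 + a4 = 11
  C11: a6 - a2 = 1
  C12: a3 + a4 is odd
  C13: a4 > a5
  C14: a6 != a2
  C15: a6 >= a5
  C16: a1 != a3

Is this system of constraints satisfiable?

Constraints 2, 4, 7, and 15 give a6 ≤ a3, a3 < a1, a1 < a5, a5 ≤ a6. Chaining: a6 ≤ a3 < a1 < a5 ≤ a6, which forces a6 < a6 — impossible.

Unsatisfiable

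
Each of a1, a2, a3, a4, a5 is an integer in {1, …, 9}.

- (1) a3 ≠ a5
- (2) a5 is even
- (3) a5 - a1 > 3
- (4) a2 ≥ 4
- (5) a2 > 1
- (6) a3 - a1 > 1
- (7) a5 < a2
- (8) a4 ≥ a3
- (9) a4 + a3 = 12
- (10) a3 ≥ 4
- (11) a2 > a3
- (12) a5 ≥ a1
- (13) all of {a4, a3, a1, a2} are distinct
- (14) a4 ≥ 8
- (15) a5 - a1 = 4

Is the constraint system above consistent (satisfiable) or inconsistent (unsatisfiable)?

Take a1 = 2, a2 = 9, a3 = 4, a4 = 8, a5 = 6. Then constraint 3: a5 - a1 = 4; constraint 6: a3 - a1 = 2; constraint 9: a4 + a3 = 12, and every other listed constraint is also met.

Satisfiable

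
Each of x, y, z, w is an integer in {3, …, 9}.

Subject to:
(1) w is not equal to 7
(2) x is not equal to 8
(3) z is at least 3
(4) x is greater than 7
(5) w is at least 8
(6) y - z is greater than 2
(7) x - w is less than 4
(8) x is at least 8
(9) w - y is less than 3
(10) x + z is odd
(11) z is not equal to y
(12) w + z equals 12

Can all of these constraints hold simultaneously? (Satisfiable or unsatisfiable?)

Try x = 9, y = 8, z = 4, w = 8.
Check constraint 6: y - z = 4; constraint 7: x - w = 1. The remaining constraints are straightforward to verify.

Satisfiable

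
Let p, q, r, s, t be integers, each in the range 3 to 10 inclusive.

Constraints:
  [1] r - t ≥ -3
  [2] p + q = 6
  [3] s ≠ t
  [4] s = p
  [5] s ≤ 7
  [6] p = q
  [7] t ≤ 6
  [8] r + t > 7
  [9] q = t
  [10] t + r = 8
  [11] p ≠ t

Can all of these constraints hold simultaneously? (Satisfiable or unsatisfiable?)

Unsatisfiable

From constraints 4, 6, and 9, s = p = q = t, so s = t. But constraint 3 says s ≠ t. Contradiction.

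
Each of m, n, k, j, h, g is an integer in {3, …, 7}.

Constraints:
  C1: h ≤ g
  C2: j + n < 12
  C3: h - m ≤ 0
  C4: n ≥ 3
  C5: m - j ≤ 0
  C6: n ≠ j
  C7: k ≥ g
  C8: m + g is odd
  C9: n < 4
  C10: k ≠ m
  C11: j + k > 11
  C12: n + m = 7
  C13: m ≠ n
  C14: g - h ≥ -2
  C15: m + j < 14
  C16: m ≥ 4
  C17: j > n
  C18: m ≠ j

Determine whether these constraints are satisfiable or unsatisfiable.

Satisfiable

Try m = 4, n = 3, k = 7, j = 7, h = 3, g = 3.
Check constraint 2: j + n = 10; constraint 3: h - m = -1. The remaining constraints are straightforward to verify.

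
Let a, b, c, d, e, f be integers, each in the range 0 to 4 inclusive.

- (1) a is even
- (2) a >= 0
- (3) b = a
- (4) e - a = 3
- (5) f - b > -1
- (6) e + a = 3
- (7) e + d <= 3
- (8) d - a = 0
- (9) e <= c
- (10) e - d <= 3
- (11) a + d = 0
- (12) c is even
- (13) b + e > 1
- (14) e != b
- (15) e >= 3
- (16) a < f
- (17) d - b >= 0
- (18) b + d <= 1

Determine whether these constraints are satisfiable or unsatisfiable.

The assignment a = 0, b = 0, c = 4, d = 0, e = 3, f = 1 works:
  constraint 4 holds since e - a = 3.
  constraint 5 holds since f - b = 1.
  constraint 6 holds since e + a = 3.
The rest check out directly.

Satisfiable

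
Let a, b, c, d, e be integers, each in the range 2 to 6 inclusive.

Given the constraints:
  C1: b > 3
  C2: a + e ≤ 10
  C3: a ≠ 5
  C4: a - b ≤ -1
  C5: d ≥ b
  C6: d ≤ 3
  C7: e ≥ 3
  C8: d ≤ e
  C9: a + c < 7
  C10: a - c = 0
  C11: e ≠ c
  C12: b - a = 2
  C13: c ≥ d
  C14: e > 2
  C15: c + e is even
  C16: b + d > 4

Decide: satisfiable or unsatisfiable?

Unsatisfiable

From constraint 1: b ≥ 4. From constraints 5 and 6: b ≤ d and d ≤ 3, so b ≤ 3. But 3 < 4, so no value of b works.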